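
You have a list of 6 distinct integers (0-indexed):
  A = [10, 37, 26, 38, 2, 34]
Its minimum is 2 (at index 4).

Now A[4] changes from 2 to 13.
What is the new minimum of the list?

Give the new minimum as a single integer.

Answer: 10

Derivation:
Old min = 2 (at index 4)
Change: A[4] 2 -> 13
Changed element WAS the min. Need to check: is 13 still <= all others?
  Min of remaining elements: 10
  New min = min(13, 10) = 10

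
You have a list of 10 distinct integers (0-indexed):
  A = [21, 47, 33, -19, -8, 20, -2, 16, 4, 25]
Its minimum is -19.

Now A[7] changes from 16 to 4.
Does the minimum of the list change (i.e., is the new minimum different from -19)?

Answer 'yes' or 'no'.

Old min = -19
Change: A[7] 16 -> 4
Changed element was NOT the min; min changes only if 4 < -19.
New min = -19; changed? no

Answer: no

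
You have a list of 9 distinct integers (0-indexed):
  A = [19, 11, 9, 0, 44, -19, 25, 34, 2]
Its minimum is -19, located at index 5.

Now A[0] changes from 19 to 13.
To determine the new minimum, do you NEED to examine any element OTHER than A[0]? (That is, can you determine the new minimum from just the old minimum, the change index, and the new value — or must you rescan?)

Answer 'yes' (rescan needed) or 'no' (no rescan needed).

Old min = -19 at index 5
Change at index 0: 19 -> 13
Index 0 was NOT the min. New min = min(-19, 13). No rescan of other elements needed.
Needs rescan: no

Answer: no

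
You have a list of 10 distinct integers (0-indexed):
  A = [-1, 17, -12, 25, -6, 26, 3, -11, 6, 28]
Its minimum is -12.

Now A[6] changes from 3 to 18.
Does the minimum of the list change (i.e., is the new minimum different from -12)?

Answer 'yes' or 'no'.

Answer: no

Derivation:
Old min = -12
Change: A[6] 3 -> 18
Changed element was NOT the min; min changes only if 18 < -12.
New min = -12; changed? no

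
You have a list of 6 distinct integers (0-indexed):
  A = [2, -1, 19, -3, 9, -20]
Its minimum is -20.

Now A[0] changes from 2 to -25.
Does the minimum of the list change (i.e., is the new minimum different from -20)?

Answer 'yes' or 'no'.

Old min = -20
Change: A[0] 2 -> -25
Changed element was NOT the min; min changes only if -25 < -20.
New min = -25; changed? yes

Answer: yes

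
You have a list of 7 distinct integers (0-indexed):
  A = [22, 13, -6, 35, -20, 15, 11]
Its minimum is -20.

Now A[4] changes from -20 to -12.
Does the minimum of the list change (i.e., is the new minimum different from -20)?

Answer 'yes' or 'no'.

Answer: yes

Derivation:
Old min = -20
Change: A[4] -20 -> -12
Changed element was the min; new min must be rechecked.
New min = -12; changed? yes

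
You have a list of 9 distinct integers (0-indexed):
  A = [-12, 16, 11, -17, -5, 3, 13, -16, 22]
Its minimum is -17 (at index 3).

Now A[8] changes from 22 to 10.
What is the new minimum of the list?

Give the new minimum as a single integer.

Old min = -17 (at index 3)
Change: A[8] 22 -> 10
Changed element was NOT the old min.
  New min = min(old_min, new_val) = min(-17, 10) = -17

Answer: -17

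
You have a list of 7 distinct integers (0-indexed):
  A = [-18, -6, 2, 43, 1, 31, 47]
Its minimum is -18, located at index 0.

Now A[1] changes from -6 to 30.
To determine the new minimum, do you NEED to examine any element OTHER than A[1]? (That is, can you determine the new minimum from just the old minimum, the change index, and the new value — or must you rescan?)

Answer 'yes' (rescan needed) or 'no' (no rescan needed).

Answer: no

Derivation:
Old min = -18 at index 0
Change at index 1: -6 -> 30
Index 1 was NOT the min. New min = min(-18, 30). No rescan of other elements needed.
Needs rescan: no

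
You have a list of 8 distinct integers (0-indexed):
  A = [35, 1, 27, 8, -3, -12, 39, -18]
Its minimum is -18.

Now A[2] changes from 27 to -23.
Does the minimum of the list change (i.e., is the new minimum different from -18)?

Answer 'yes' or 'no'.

Answer: yes

Derivation:
Old min = -18
Change: A[2] 27 -> -23
Changed element was NOT the min; min changes only if -23 < -18.
New min = -23; changed? yes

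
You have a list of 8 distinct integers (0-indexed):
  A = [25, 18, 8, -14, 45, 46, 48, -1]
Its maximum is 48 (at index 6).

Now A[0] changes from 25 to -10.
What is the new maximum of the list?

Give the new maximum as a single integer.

Answer: 48

Derivation:
Old max = 48 (at index 6)
Change: A[0] 25 -> -10
Changed element was NOT the old max.
  New max = max(old_max, new_val) = max(48, -10) = 48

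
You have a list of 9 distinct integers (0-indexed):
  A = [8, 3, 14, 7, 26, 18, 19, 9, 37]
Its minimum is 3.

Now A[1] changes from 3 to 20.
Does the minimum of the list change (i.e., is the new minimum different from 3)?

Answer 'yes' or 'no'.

Old min = 3
Change: A[1] 3 -> 20
Changed element was the min; new min must be rechecked.
New min = 7; changed? yes

Answer: yes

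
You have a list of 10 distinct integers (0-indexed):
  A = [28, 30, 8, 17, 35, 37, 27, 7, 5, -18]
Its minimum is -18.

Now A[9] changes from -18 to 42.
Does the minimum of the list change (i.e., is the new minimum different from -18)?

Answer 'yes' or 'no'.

Old min = -18
Change: A[9] -18 -> 42
Changed element was the min; new min must be rechecked.
New min = 5; changed? yes

Answer: yes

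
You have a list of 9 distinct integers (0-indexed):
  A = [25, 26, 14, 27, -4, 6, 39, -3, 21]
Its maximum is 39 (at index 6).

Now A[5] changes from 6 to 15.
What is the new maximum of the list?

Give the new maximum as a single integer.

Answer: 39

Derivation:
Old max = 39 (at index 6)
Change: A[5] 6 -> 15
Changed element was NOT the old max.
  New max = max(old_max, new_val) = max(39, 15) = 39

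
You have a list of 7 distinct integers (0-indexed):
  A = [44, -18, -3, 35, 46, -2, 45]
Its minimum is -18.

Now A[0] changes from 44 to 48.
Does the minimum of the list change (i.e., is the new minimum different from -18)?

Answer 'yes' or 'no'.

Old min = -18
Change: A[0] 44 -> 48
Changed element was NOT the min; min changes only if 48 < -18.
New min = -18; changed? no

Answer: no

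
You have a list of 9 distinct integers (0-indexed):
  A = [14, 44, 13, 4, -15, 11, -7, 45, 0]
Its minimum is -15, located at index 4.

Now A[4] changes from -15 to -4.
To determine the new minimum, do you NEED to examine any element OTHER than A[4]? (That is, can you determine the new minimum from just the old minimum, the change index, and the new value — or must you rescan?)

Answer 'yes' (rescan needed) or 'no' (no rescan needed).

Old min = -15 at index 4
Change at index 4: -15 -> -4
Index 4 WAS the min and new value -4 > old min -15. Must rescan other elements to find the new min.
Needs rescan: yes

Answer: yes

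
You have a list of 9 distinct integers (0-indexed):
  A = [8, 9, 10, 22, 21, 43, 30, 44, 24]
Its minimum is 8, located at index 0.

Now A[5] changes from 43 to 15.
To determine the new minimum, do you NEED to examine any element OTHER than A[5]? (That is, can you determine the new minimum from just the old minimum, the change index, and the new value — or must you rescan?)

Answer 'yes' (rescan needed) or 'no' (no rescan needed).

Answer: no

Derivation:
Old min = 8 at index 0
Change at index 5: 43 -> 15
Index 5 was NOT the min. New min = min(8, 15). No rescan of other elements needed.
Needs rescan: no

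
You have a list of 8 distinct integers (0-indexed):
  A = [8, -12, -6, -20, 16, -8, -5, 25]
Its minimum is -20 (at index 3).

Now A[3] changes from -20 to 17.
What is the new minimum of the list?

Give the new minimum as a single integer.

Old min = -20 (at index 3)
Change: A[3] -20 -> 17
Changed element WAS the min. Need to check: is 17 still <= all others?
  Min of remaining elements: -12
  New min = min(17, -12) = -12

Answer: -12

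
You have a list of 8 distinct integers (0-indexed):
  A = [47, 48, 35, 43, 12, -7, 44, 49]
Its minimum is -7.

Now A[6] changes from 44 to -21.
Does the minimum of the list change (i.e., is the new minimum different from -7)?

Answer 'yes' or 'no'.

Old min = -7
Change: A[6] 44 -> -21
Changed element was NOT the min; min changes only if -21 < -7.
New min = -21; changed? yes

Answer: yes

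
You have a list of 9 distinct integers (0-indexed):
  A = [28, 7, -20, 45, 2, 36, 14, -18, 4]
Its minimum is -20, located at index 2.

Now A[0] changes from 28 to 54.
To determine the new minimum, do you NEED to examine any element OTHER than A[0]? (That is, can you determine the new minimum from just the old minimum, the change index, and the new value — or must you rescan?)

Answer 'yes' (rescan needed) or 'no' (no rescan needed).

Old min = -20 at index 2
Change at index 0: 28 -> 54
Index 0 was NOT the min. New min = min(-20, 54). No rescan of other elements needed.
Needs rescan: no

Answer: no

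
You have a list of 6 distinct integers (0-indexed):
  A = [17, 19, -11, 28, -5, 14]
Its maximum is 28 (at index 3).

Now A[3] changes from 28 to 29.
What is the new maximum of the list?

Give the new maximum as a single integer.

Answer: 29

Derivation:
Old max = 28 (at index 3)
Change: A[3] 28 -> 29
Changed element WAS the max -> may need rescan.
  Max of remaining elements: 19
  New max = max(29, 19) = 29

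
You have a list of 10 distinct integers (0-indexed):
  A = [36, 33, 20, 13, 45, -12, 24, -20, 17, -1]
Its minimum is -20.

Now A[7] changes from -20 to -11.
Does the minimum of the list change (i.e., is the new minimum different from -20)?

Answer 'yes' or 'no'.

Answer: yes

Derivation:
Old min = -20
Change: A[7] -20 -> -11
Changed element was the min; new min must be rechecked.
New min = -12; changed? yes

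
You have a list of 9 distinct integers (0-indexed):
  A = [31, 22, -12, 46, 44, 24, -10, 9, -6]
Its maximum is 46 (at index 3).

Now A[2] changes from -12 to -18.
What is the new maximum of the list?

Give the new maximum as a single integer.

Old max = 46 (at index 3)
Change: A[2] -12 -> -18
Changed element was NOT the old max.
  New max = max(old_max, new_val) = max(46, -18) = 46

Answer: 46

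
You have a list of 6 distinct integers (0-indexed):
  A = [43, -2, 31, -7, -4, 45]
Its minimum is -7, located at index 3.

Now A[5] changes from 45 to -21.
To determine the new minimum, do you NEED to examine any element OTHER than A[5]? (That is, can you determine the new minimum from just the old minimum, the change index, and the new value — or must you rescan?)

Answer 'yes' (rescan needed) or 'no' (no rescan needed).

Old min = -7 at index 3
Change at index 5: 45 -> -21
Index 5 was NOT the min. New min = min(-7, -21). No rescan of other elements needed.
Needs rescan: no

Answer: no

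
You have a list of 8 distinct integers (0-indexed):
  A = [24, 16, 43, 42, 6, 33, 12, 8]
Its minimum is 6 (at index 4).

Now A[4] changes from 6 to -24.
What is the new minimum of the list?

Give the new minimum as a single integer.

Old min = 6 (at index 4)
Change: A[4] 6 -> -24
Changed element WAS the min. Need to check: is -24 still <= all others?
  Min of remaining elements: 8
  New min = min(-24, 8) = -24

Answer: -24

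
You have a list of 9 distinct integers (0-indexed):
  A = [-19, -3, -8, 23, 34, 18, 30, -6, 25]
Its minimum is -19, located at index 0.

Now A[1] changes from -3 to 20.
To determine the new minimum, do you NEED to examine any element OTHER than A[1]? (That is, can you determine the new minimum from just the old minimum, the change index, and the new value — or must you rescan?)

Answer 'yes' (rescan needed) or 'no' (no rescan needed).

Answer: no

Derivation:
Old min = -19 at index 0
Change at index 1: -3 -> 20
Index 1 was NOT the min. New min = min(-19, 20). No rescan of other elements needed.
Needs rescan: no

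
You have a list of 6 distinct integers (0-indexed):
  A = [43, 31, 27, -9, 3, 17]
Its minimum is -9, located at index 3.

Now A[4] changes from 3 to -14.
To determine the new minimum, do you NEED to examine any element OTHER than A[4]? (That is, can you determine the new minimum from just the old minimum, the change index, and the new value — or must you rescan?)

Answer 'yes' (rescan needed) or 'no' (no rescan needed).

Answer: no

Derivation:
Old min = -9 at index 3
Change at index 4: 3 -> -14
Index 4 was NOT the min. New min = min(-9, -14). No rescan of other elements needed.
Needs rescan: no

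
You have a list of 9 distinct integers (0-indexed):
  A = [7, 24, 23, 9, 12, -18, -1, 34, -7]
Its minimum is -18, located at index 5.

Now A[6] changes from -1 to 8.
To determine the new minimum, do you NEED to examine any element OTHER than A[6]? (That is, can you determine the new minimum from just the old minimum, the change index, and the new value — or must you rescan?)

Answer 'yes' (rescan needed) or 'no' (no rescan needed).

Old min = -18 at index 5
Change at index 6: -1 -> 8
Index 6 was NOT the min. New min = min(-18, 8). No rescan of other elements needed.
Needs rescan: no

Answer: no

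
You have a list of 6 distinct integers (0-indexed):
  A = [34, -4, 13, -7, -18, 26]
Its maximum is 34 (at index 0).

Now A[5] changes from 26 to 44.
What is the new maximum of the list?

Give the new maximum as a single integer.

Old max = 34 (at index 0)
Change: A[5] 26 -> 44
Changed element was NOT the old max.
  New max = max(old_max, new_val) = max(34, 44) = 44

Answer: 44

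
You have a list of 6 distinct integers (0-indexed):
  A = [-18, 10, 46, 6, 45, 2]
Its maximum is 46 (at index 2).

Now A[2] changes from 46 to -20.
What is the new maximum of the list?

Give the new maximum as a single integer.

Answer: 45

Derivation:
Old max = 46 (at index 2)
Change: A[2] 46 -> -20
Changed element WAS the max -> may need rescan.
  Max of remaining elements: 45
  New max = max(-20, 45) = 45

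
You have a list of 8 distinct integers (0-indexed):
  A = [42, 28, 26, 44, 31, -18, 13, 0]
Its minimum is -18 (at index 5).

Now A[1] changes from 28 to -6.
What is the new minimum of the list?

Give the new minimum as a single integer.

Old min = -18 (at index 5)
Change: A[1] 28 -> -6
Changed element was NOT the old min.
  New min = min(old_min, new_val) = min(-18, -6) = -18

Answer: -18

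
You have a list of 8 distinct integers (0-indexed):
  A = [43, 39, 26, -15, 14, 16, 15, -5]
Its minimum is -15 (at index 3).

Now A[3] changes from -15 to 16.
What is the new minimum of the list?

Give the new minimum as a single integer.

Old min = -15 (at index 3)
Change: A[3] -15 -> 16
Changed element WAS the min. Need to check: is 16 still <= all others?
  Min of remaining elements: -5
  New min = min(16, -5) = -5

Answer: -5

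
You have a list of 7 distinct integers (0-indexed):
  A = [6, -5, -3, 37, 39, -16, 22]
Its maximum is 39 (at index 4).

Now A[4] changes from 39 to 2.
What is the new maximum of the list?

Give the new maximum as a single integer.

Answer: 37

Derivation:
Old max = 39 (at index 4)
Change: A[4] 39 -> 2
Changed element WAS the max -> may need rescan.
  Max of remaining elements: 37
  New max = max(2, 37) = 37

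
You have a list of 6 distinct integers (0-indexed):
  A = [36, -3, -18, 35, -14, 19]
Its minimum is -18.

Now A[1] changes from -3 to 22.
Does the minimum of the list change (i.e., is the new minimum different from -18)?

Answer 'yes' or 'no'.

Old min = -18
Change: A[1] -3 -> 22
Changed element was NOT the min; min changes only if 22 < -18.
New min = -18; changed? no

Answer: no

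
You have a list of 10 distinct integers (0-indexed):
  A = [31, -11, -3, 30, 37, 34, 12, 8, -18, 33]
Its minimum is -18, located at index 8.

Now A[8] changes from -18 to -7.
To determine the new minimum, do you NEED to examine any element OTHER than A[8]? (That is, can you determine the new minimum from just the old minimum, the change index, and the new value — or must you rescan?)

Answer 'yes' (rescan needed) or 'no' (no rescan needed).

Old min = -18 at index 8
Change at index 8: -18 -> -7
Index 8 WAS the min and new value -7 > old min -18. Must rescan other elements to find the new min.
Needs rescan: yes

Answer: yes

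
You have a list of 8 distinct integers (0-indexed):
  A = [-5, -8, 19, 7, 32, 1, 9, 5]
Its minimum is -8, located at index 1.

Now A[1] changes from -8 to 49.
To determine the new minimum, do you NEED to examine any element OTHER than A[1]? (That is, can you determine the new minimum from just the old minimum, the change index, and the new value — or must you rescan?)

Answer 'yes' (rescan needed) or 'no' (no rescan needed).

Answer: yes

Derivation:
Old min = -8 at index 1
Change at index 1: -8 -> 49
Index 1 WAS the min and new value 49 > old min -8. Must rescan other elements to find the new min.
Needs rescan: yes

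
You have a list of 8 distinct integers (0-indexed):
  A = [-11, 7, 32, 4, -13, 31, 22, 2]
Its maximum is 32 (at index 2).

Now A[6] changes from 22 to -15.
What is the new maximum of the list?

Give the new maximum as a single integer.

Old max = 32 (at index 2)
Change: A[6] 22 -> -15
Changed element was NOT the old max.
  New max = max(old_max, new_val) = max(32, -15) = 32

Answer: 32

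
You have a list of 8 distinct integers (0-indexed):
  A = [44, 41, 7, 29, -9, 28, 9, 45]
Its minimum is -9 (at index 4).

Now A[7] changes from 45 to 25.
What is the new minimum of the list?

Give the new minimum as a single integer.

Old min = -9 (at index 4)
Change: A[7] 45 -> 25
Changed element was NOT the old min.
  New min = min(old_min, new_val) = min(-9, 25) = -9

Answer: -9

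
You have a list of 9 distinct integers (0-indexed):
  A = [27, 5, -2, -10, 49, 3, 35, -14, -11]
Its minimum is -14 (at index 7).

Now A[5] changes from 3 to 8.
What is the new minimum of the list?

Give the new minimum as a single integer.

Old min = -14 (at index 7)
Change: A[5] 3 -> 8
Changed element was NOT the old min.
  New min = min(old_min, new_val) = min(-14, 8) = -14

Answer: -14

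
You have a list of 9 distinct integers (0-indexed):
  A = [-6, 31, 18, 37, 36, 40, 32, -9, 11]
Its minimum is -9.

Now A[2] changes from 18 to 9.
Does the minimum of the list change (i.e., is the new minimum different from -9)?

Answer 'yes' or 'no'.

Old min = -9
Change: A[2] 18 -> 9
Changed element was NOT the min; min changes only if 9 < -9.
New min = -9; changed? no

Answer: no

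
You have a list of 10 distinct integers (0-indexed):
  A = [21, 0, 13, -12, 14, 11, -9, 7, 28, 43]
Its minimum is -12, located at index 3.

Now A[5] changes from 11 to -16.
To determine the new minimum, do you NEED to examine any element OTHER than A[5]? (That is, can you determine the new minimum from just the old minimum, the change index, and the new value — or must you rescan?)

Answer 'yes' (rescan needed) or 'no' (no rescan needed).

Answer: no

Derivation:
Old min = -12 at index 3
Change at index 5: 11 -> -16
Index 5 was NOT the min. New min = min(-12, -16). No rescan of other elements needed.
Needs rescan: no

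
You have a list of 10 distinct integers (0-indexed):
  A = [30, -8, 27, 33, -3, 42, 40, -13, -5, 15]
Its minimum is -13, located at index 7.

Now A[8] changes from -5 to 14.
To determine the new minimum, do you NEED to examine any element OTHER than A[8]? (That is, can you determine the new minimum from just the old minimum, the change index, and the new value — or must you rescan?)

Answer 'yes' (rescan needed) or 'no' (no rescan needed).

Answer: no

Derivation:
Old min = -13 at index 7
Change at index 8: -5 -> 14
Index 8 was NOT the min. New min = min(-13, 14). No rescan of other elements needed.
Needs rescan: no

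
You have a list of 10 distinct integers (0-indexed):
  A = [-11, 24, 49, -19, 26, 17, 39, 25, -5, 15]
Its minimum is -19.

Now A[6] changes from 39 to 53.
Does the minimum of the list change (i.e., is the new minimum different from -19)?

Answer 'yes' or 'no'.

Answer: no

Derivation:
Old min = -19
Change: A[6] 39 -> 53
Changed element was NOT the min; min changes only if 53 < -19.
New min = -19; changed? no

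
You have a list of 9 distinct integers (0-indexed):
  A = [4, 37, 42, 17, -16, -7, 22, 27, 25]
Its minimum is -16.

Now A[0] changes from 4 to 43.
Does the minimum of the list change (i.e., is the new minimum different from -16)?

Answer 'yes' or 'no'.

Answer: no

Derivation:
Old min = -16
Change: A[0] 4 -> 43
Changed element was NOT the min; min changes only if 43 < -16.
New min = -16; changed? no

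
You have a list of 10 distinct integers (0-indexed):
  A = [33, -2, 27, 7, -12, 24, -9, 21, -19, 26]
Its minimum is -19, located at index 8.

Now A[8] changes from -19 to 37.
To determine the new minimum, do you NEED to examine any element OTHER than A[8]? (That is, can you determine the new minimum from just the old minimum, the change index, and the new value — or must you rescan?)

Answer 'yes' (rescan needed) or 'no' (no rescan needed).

Old min = -19 at index 8
Change at index 8: -19 -> 37
Index 8 WAS the min and new value 37 > old min -19. Must rescan other elements to find the new min.
Needs rescan: yes

Answer: yes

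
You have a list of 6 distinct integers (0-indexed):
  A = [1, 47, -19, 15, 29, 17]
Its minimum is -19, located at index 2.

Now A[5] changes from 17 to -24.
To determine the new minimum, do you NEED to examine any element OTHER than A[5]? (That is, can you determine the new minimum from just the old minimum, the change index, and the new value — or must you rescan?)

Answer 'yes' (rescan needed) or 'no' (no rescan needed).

Old min = -19 at index 2
Change at index 5: 17 -> -24
Index 5 was NOT the min. New min = min(-19, -24). No rescan of other elements needed.
Needs rescan: no

Answer: no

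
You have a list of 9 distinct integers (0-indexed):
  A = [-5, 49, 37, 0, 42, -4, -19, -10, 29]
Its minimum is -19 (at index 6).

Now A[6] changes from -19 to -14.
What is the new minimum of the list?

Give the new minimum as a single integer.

Answer: -14

Derivation:
Old min = -19 (at index 6)
Change: A[6] -19 -> -14
Changed element WAS the min. Need to check: is -14 still <= all others?
  Min of remaining elements: -10
  New min = min(-14, -10) = -14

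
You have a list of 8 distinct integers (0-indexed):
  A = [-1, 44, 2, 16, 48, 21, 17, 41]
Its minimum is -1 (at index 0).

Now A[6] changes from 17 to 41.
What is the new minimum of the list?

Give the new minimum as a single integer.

Old min = -1 (at index 0)
Change: A[6] 17 -> 41
Changed element was NOT the old min.
  New min = min(old_min, new_val) = min(-1, 41) = -1

Answer: -1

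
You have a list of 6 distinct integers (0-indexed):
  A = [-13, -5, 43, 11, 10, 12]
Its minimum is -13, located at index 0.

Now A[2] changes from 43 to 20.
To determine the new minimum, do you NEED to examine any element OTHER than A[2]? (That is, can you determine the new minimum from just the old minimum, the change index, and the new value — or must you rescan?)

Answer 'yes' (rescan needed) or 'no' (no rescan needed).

Answer: no

Derivation:
Old min = -13 at index 0
Change at index 2: 43 -> 20
Index 2 was NOT the min. New min = min(-13, 20). No rescan of other elements needed.
Needs rescan: no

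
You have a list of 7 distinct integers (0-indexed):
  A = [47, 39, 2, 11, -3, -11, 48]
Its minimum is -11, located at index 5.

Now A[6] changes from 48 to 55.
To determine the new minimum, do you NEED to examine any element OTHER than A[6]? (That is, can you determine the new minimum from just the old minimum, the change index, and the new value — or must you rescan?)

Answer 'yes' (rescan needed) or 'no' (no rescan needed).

Old min = -11 at index 5
Change at index 6: 48 -> 55
Index 6 was NOT the min. New min = min(-11, 55). No rescan of other elements needed.
Needs rescan: no

Answer: no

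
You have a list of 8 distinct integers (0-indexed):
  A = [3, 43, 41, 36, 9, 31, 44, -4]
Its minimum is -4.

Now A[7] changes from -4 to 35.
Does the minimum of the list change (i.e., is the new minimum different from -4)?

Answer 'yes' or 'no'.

Answer: yes

Derivation:
Old min = -4
Change: A[7] -4 -> 35
Changed element was the min; new min must be rechecked.
New min = 3; changed? yes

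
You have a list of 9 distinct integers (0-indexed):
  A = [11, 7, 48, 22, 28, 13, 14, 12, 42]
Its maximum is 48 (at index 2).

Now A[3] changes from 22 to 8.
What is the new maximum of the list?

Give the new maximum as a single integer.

Old max = 48 (at index 2)
Change: A[3] 22 -> 8
Changed element was NOT the old max.
  New max = max(old_max, new_val) = max(48, 8) = 48

Answer: 48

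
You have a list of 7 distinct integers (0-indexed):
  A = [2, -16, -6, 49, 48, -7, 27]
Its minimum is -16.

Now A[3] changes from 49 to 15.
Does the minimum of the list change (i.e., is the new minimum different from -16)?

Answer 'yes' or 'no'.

Old min = -16
Change: A[3] 49 -> 15
Changed element was NOT the min; min changes only if 15 < -16.
New min = -16; changed? no

Answer: no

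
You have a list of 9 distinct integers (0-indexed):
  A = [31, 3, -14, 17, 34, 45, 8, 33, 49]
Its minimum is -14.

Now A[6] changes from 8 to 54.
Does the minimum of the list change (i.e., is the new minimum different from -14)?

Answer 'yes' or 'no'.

Answer: no

Derivation:
Old min = -14
Change: A[6] 8 -> 54
Changed element was NOT the min; min changes only if 54 < -14.
New min = -14; changed? no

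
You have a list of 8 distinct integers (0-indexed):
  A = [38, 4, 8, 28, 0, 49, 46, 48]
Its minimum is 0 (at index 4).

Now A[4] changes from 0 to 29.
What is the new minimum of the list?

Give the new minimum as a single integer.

Answer: 4

Derivation:
Old min = 0 (at index 4)
Change: A[4] 0 -> 29
Changed element WAS the min. Need to check: is 29 still <= all others?
  Min of remaining elements: 4
  New min = min(29, 4) = 4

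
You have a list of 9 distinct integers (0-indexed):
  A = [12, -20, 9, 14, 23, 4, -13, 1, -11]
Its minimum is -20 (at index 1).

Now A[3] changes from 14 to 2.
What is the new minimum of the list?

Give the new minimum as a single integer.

Old min = -20 (at index 1)
Change: A[3] 14 -> 2
Changed element was NOT the old min.
  New min = min(old_min, new_val) = min(-20, 2) = -20

Answer: -20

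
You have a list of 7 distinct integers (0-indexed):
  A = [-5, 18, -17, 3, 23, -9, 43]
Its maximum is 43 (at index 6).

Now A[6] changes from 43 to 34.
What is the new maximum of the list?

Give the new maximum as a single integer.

Answer: 34

Derivation:
Old max = 43 (at index 6)
Change: A[6] 43 -> 34
Changed element WAS the max -> may need rescan.
  Max of remaining elements: 23
  New max = max(34, 23) = 34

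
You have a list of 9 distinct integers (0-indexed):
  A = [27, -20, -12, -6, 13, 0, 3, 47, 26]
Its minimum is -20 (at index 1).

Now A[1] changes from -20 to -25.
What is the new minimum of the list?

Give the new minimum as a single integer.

Old min = -20 (at index 1)
Change: A[1] -20 -> -25
Changed element WAS the min. Need to check: is -25 still <= all others?
  Min of remaining elements: -12
  New min = min(-25, -12) = -25

Answer: -25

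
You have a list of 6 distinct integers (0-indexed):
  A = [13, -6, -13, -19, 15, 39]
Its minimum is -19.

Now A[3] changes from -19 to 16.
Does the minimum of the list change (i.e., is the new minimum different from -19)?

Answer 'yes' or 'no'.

Answer: yes

Derivation:
Old min = -19
Change: A[3] -19 -> 16
Changed element was the min; new min must be rechecked.
New min = -13; changed? yes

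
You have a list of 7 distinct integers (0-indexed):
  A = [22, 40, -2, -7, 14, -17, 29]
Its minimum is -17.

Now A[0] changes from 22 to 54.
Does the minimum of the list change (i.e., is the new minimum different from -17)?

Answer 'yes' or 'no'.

Answer: no

Derivation:
Old min = -17
Change: A[0] 22 -> 54
Changed element was NOT the min; min changes only if 54 < -17.
New min = -17; changed? no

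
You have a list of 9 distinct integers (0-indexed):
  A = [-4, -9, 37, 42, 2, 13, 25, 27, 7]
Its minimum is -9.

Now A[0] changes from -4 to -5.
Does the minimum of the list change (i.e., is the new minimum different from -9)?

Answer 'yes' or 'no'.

Answer: no

Derivation:
Old min = -9
Change: A[0] -4 -> -5
Changed element was NOT the min; min changes only if -5 < -9.
New min = -9; changed? no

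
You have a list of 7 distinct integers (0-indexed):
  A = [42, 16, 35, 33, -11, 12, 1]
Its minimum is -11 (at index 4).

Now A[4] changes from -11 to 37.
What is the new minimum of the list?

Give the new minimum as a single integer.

Answer: 1

Derivation:
Old min = -11 (at index 4)
Change: A[4] -11 -> 37
Changed element WAS the min. Need to check: is 37 still <= all others?
  Min of remaining elements: 1
  New min = min(37, 1) = 1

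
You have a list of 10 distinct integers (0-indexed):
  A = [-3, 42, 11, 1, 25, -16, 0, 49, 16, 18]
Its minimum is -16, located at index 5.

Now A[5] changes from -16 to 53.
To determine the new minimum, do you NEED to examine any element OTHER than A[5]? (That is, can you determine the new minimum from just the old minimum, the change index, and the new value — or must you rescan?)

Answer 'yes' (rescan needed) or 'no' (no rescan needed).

Answer: yes

Derivation:
Old min = -16 at index 5
Change at index 5: -16 -> 53
Index 5 WAS the min and new value 53 > old min -16. Must rescan other elements to find the new min.
Needs rescan: yes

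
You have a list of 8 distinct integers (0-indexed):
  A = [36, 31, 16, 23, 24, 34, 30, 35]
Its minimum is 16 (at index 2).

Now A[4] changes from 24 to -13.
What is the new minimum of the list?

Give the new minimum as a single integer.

Old min = 16 (at index 2)
Change: A[4] 24 -> -13
Changed element was NOT the old min.
  New min = min(old_min, new_val) = min(16, -13) = -13

Answer: -13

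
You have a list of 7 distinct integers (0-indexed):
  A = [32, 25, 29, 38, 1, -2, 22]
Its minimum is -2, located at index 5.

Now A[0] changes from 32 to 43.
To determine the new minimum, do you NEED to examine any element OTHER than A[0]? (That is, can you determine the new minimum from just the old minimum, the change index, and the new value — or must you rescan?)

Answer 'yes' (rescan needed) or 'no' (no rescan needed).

Old min = -2 at index 5
Change at index 0: 32 -> 43
Index 0 was NOT the min. New min = min(-2, 43). No rescan of other elements needed.
Needs rescan: no

Answer: no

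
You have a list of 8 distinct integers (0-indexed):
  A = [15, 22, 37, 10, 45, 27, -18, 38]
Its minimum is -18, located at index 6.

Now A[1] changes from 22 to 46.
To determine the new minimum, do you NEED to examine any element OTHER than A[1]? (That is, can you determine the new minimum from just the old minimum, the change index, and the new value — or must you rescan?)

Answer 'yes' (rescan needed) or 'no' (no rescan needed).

Old min = -18 at index 6
Change at index 1: 22 -> 46
Index 1 was NOT the min. New min = min(-18, 46). No rescan of other elements needed.
Needs rescan: no

Answer: no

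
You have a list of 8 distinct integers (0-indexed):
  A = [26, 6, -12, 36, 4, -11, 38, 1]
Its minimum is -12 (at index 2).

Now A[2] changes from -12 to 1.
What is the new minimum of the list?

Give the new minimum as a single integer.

Old min = -12 (at index 2)
Change: A[2] -12 -> 1
Changed element WAS the min. Need to check: is 1 still <= all others?
  Min of remaining elements: -11
  New min = min(1, -11) = -11

Answer: -11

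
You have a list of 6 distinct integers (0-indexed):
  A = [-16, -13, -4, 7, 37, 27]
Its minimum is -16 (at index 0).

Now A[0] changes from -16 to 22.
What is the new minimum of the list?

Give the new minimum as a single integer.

Answer: -13

Derivation:
Old min = -16 (at index 0)
Change: A[0] -16 -> 22
Changed element WAS the min. Need to check: is 22 still <= all others?
  Min of remaining elements: -13
  New min = min(22, -13) = -13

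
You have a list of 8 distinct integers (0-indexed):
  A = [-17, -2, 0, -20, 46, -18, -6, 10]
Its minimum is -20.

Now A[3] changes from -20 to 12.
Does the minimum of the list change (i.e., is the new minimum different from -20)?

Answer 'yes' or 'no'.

Answer: yes

Derivation:
Old min = -20
Change: A[3] -20 -> 12
Changed element was the min; new min must be rechecked.
New min = -18; changed? yes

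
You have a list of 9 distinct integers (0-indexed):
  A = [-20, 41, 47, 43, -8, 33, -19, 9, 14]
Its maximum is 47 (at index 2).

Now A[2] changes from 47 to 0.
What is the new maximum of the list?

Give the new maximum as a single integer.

Old max = 47 (at index 2)
Change: A[2] 47 -> 0
Changed element WAS the max -> may need rescan.
  Max of remaining elements: 43
  New max = max(0, 43) = 43

Answer: 43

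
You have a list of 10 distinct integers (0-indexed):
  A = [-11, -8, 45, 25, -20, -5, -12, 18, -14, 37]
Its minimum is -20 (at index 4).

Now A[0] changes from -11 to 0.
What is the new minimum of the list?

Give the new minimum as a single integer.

Old min = -20 (at index 4)
Change: A[0] -11 -> 0
Changed element was NOT the old min.
  New min = min(old_min, new_val) = min(-20, 0) = -20

Answer: -20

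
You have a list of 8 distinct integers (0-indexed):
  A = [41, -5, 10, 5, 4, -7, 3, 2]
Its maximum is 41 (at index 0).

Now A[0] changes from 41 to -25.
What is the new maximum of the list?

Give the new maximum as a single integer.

Answer: 10

Derivation:
Old max = 41 (at index 0)
Change: A[0] 41 -> -25
Changed element WAS the max -> may need rescan.
  Max of remaining elements: 10
  New max = max(-25, 10) = 10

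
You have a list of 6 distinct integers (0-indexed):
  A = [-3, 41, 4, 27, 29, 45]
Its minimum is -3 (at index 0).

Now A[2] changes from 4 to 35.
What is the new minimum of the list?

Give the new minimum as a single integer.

Answer: -3

Derivation:
Old min = -3 (at index 0)
Change: A[2] 4 -> 35
Changed element was NOT the old min.
  New min = min(old_min, new_val) = min(-3, 35) = -3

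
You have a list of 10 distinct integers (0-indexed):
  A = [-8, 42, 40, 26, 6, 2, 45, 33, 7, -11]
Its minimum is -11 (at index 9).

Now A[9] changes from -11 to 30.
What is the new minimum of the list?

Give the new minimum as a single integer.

Old min = -11 (at index 9)
Change: A[9] -11 -> 30
Changed element WAS the min. Need to check: is 30 still <= all others?
  Min of remaining elements: -8
  New min = min(30, -8) = -8

Answer: -8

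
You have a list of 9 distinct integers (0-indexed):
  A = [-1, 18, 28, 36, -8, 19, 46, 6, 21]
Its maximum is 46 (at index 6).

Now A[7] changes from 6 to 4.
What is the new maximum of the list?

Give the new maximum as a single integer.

Answer: 46

Derivation:
Old max = 46 (at index 6)
Change: A[7] 6 -> 4
Changed element was NOT the old max.
  New max = max(old_max, new_val) = max(46, 4) = 46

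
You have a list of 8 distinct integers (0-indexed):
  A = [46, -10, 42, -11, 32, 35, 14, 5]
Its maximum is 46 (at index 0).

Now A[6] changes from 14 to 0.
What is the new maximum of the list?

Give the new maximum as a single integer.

Old max = 46 (at index 0)
Change: A[6] 14 -> 0
Changed element was NOT the old max.
  New max = max(old_max, new_val) = max(46, 0) = 46

Answer: 46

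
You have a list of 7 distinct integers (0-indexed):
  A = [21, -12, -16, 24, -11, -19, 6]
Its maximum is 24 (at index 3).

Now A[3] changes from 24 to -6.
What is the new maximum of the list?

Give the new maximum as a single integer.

Old max = 24 (at index 3)
Change: A[3] 24 -> -6
Changed element WAS the max -> may need rescan.
  Max of remaining elements: 21
  New max = max(-6, 21) = 21

Answer: 21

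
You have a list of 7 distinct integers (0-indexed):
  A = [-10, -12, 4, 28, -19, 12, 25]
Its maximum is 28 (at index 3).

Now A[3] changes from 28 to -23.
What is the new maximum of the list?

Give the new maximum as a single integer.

Old max = 28 (at index 3)
Change: A[3] 28 -> -23
Changed element WAS the max -> may need rescan.
  Max of remaining elements: 25
  New max = max(-23, 25) = 25

Answer: 25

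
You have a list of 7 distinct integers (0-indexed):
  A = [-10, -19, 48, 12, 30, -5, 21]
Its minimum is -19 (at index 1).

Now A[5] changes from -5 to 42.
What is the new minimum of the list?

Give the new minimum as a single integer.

Answer: -19

Derivation:
Old min = -19 (at index 1)
Change: A[5] -5 -> 42
Changed element was NOT the old min.
  New min = min(old_min, new_val) = min(-19, 42) = -19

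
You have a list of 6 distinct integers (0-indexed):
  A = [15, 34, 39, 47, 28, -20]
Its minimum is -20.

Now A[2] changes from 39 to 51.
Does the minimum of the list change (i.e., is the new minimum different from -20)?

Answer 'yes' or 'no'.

Answer: no

Derivation:
Old min = -20
Change: A[2] 39 -> 51
Changed element was NOT the min; min changes only if 51 < -20.
New min = -20; changed? no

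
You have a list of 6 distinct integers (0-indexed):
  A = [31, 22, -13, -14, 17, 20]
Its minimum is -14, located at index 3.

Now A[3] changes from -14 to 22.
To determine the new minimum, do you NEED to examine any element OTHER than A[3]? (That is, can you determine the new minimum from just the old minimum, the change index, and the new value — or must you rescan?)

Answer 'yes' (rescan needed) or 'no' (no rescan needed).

Answer: yes

Derivation:
Old min = -14 at index 3
Change at index 3: -14 -> 22
Index 3 WAS the min and new value 22 > old min -14. Must rescan other elements to find the new min.
Needs rescan: yes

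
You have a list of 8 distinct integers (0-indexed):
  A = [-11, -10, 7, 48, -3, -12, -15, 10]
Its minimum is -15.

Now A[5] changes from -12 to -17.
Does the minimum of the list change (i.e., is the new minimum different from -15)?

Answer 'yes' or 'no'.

Old min = -15
Change: A[5] -12 -> -17
Changed element was NOT the min; min changes only if -17 < -15.
New min = -17; changed? yes

Answer: yes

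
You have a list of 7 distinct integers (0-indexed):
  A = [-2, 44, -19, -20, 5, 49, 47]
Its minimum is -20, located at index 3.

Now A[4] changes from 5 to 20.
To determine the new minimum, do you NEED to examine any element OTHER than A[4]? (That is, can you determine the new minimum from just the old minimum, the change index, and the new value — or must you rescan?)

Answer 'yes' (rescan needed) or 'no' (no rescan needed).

Answer: no

Derivation:
Old min = -20 at index 3
Change at index 4: 5 -> 20
Index 4 was NOT the min. New min = min(-20, 20). No rescan of other elements needed.
Needs rescan: no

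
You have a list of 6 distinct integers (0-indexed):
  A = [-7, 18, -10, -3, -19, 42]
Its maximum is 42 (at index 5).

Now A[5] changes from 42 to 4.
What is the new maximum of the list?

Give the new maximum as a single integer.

Answer: 18

Derivation:
Old max = 42 (at index 5)
Change: A[5] 42 -> 4
Changed element WAS the max -> may need rescan.
  Max of remaining elements: 18
  New max = max(4, 18) = 18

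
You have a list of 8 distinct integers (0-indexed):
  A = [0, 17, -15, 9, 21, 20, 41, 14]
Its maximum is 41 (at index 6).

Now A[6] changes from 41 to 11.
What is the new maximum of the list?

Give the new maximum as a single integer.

Answer: 21

Derivation:
Old max = 41 (at index 6)
Change: A[6] 41 -> 11
Changed element WAS the max -> may need rescan.
  Max of remaining elements: 21
  New max = max(11, 21) = 21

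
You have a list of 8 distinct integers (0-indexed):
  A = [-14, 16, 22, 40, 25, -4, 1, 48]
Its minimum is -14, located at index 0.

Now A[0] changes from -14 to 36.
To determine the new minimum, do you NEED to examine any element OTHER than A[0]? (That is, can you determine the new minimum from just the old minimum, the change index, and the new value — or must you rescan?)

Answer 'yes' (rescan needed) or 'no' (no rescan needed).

Old min = -14 at index 0
Change at index 0: -14 -> 36
Index 0 WAS the min and new value 36 > old min -14. Must rescan other elements to find the new min.
Needs rescan: yes

Answer: yes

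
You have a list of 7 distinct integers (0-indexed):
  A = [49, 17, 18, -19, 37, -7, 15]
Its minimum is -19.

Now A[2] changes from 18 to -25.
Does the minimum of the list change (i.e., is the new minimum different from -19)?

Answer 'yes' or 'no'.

Answer: yes

Derivation:
Old min = -19
Change: A[2] 18 -> -25
Changed element was NOT the min; min changes only if -25 < -19.
New min = -25; changed? yes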